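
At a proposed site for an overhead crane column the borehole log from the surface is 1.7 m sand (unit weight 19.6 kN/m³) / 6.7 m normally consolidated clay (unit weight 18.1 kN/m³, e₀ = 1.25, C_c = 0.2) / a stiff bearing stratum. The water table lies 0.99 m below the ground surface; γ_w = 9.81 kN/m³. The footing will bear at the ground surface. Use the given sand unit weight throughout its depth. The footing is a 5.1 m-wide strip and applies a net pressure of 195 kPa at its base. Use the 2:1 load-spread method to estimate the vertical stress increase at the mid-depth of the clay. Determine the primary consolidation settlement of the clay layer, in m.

S_c ≈ 0.267 m

Mid-depth of clay below the ground surface: z = 1.7 + 6.7/2 = 5.05 m.
Total vertical stress at mid-clay: σ_v = 19.6×1.7 + 18.1×3.35 = 93.955 kPa.
Pore pressure: u = 9.81×(5.05 − 0.99) = 39.829 kPa.
Initial effective stress: σ'_0 = σ_v − u = 93.955 − 39.829 = 54.126 kPa.
Stress increase at mid-clay by the 2:1 spreading method:
Δσ = qB/(B+z) = 195×5.1/(5.1+5.05) = 97.98 kPa
Final effective stress: σ'_f = σ'_0 + Δσ = 54.126 + 97.98 = 152.11 kPa.
Normally consolidated clay, so the full stress increment lies on the virgin compression line:
S_c = C_c·H/(1+e₀)·log₁₀(σ'_f/σ'_0) = 0.2×6.7/(1+1.25)×log₁₀(152.11/54.126)
    = 0.59556 × 0.44875 = 0.2673 m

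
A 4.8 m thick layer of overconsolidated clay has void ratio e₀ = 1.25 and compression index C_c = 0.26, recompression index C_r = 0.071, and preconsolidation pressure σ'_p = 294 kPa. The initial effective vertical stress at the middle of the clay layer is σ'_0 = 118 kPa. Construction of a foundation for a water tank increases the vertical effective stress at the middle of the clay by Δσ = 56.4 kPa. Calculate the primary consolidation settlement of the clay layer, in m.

Final effective stress: σ'_f = 118 + 56.4 = 174.4 kPa.
σ'_f = 174.4 ≤ σ'_p = 294 kPa, so the clay remains overconsolidated and only the recompression index applies:
S_c = C_r·H/(1+e₀)·log₁₀(σ'_f/σ'_0) = 0.071×4.8/2.25×log₁₀(174.4/118)
    = 0.15146 × 0.16966 = 0.0257 m

S_c ≈ 0.0257 m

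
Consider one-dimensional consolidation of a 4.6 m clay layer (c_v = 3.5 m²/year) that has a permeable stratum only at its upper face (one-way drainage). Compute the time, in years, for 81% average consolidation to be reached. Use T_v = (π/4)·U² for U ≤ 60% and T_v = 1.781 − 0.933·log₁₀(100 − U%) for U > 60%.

Drainage path length: H_d = H = 4.6 m (single drainage).
U > 60%: T_v = 1.781 − 0.933·log₁₀(100 − 81) = 0.58792.
t = T_v·H_d²/c_v = 0.58792×4.6²/3.5 = 3.554 years.

t ≈ 3.55 years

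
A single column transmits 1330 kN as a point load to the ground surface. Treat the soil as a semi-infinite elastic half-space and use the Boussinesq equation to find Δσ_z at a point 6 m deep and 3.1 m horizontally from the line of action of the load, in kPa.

Δσ_z ≈ 9.76 kPa

Boussinesq vertical stress below a point load on an elastic half-space:
Δσ_z = 3P/(2πz²) · [1 + (r/z)²]^(−5/2)
r/z = 3.1/6 = 0.51667; [1+(r/z)²]^(−5/2) = 0.55349.
Δσ_z = 3×1330/(2π×6²) × 0.55349 = 17.64 × 0.55349 = 9.764 kPa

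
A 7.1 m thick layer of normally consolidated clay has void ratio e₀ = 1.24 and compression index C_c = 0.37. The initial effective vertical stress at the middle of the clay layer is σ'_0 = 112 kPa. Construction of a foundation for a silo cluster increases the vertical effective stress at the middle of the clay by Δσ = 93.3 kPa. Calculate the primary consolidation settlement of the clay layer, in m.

Final effective stress: σ'_f = σ'_0 + Δσ = 112 + 93.3 = 205.3 kPa.
Normally consolidated clay, so the full stress increment lies on the virgin compression line:
S_c = C_c·H/(1+e₀)·log₁₀(σ'_f/σ'_0) = 0.37×7.1/(1+1.24)×log₁₀(205.3/112)
    = 1.1728 × 0.26317 = 0.3086 m

S_c ≈ 0.309 m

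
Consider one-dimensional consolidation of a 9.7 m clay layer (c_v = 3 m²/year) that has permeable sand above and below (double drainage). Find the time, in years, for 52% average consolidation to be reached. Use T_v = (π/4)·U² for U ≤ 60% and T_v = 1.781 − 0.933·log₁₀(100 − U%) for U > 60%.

Drainage path length: H_d = H/2 = 4.85 m (double drainage).
U ≤ 60%: T_v = (π/4)·U² = (π/4)×0.52² = 0.21237.
t = T_v·H_d²/c_v = 0.21237×4.85²/3 = 1.665 years.

t ≈ 1.67 years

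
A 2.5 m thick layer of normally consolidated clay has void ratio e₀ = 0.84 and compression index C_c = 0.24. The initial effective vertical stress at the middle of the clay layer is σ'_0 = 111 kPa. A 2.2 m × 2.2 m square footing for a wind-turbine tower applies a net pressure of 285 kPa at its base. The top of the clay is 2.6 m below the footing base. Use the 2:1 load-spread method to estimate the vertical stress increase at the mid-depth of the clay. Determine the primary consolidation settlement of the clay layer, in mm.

S_c ≈ 41.4 mm

Mid-depth of clay below the footing base: z = 2.6 + 2.5/2 = 3.85 m.
Stress increase at mid-clay by the 2:1 spreading method:
Δσ = qBL/((B+z)(L+z)) = 285×2.2×2.2/((2.2+3.85)(2.2+3.85)) = 37.686 kPa
Final effective stress: σ'_f = σ'_0 + Δσ = 111 + 37.686 = 148.69 kPa.
Normally consolidated clay, so the full stress increment lies on the virgin compression line:
S_c = C_c·H/(1+e₀)·log₁₀(σ'_f/σ'_0) = 0.24×2.5/(1+0.84)×log₁₀(148.69/111)
    = 0.32609 × 0.12696 = 0.0414 m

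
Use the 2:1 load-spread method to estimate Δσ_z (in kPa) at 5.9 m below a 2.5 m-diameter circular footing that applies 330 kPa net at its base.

By the 2:1 method the load spreads at 1 horizontal : 2 vertical, so at depth z the loaded area has grown by z in each plan dimension:
Δσ ≈ qD²/(D+z)² = 330×2.5²/(2.5+5.9)² = 29.23 kPa

Δσ_z ≈ 29.2 kPa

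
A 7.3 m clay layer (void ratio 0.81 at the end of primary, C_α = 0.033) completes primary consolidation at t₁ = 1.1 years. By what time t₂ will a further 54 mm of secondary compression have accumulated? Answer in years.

S_s = C_α·H/(1+e_p)·log₁₀(t₂/t₁) ⇒ log₁₀(t₂/t₁) = S_s·(1+e_p)/(C_α·H).
log₁₀(t₂/t₁) = 0.054 × (1+0.81) / (0.033×7.3) = 0.4057
t₂ = t₁ × 10^0.4057 = 1.1 × 2.545 = 2.8 years

t₂ ≈ 2.8 years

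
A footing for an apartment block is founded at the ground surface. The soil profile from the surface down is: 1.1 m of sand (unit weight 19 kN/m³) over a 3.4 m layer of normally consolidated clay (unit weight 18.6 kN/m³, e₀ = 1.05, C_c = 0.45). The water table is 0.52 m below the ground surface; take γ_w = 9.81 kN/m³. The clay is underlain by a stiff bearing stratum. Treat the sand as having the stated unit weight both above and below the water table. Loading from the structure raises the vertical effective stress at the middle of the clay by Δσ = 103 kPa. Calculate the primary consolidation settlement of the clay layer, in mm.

S_c ≈ 481 mm

Mid-depth of clay below the ground surface: z = 1.1 + 3.4/2 = 2.8 m.
Total vertical stress at mid-clay: σ_v = 19×1.1 + 18.6×1.7 = 52.52 kPa.
Pore pressure: u = 9.81×(2.8 − 0.52) = 22.367 kPa.
Initial effective stress: σ'_0 = σ_v − u = 52.52 − 22.367 = 30.153 kPa.
Final effective stress: σ'_f = σ'_0 + Δσ = 30.153 + 103 = 133.15 kPa.
Normally consolidated clay, so the full stress increment lies on the virgin compression line:
S_c = C_c·H/(1+e₀)·log₁₀(σ'_f/σ'_0) = 0.45×3.4/(1+1.05)×log₁₀(133.15/30.153)
    = 0.74634 × 0.64501 = 0.4814 m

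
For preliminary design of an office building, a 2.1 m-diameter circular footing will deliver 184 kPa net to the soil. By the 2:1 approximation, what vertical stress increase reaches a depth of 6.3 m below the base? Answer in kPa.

Δσ_z ≈ 11.5 kPa

By the 2:1 method the load spreads at 1 horizontal : 2 vertical, so at depth z the loaded area has grown by z in each plan dimension:
Δσ ≈ qD²/(D+z)² = 184×2.1²/(2.1+6.3)² = 11.5 kPa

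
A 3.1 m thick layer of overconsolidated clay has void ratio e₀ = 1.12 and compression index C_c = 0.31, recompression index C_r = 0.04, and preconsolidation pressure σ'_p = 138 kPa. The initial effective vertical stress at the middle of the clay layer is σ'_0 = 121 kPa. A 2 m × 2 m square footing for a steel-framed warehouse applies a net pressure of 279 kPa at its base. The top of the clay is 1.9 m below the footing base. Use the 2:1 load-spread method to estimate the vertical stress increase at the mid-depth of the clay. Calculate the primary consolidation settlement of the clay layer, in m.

Mid-depth of clay below the footing base: z = 1.9 + 3.1/2 = 3.45 m.
Stress increase at mid-clay by the 2:1 spreading method:
Δσ = qBL/((B+z)(L+z)) = 279×2×2/((2+3.45)(2+3.45)) = 37.573 kPa
Final effective stress: σ'_f = 121 + 37.573 = 158.57 kPa.
σ'_f = 158.57 > σ'_p = 138 kPa, so the stress path crosses the preconsolidation pressure — recompression up to σ'_p, then virgin compression beyond:
S_c = H/(1+e₀)·[C_r·log₁₀(σ'_p/σ'_0) + C_c·log₁₀(σ'_f/σ'_p)]
    = 3.1/2.12 × [0.04×log₁₀(138/121) + 0.31×log₁₀(158.57/138)]
    = 1.4623 × [0.0022837 + 0.018706] = 0.03069 m

S_c ≈ 0.0307 m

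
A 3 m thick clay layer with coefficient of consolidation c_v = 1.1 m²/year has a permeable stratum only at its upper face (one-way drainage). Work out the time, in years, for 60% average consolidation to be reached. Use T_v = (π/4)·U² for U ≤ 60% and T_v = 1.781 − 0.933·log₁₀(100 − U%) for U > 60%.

Drainage path length: H_d = H = 3 m (single drainage).
U ≤ 60%: T_v = (π/4)·U² = (π/4)×0.6² = 0.28274.
t = T_v·H_d²/c_v = 0.28274×3²/1.1 = 2.313 years.

t ≈ 2.31 years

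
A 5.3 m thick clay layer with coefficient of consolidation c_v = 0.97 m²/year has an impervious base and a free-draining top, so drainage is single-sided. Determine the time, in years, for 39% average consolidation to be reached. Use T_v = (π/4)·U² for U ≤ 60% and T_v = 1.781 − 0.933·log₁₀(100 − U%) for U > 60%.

t ≈ 3.46 years

Drainage path length: H_d = H = 5.3 m (single drainage).
U ≤ 60%: T_v = (π/4)·U² = (π/4)×0.39² = 0.11946.
t = T_v·H_d²/c_v = 0.11946×5.3²/0.97 = 3.459 years.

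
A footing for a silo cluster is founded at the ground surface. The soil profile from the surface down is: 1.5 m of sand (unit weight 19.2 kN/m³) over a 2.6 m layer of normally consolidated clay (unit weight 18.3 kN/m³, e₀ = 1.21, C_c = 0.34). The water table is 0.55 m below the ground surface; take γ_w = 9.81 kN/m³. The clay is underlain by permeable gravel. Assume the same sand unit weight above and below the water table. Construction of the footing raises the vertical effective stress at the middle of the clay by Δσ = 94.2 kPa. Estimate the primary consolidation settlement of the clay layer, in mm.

S_c ≈ 245 mm

Mid-depth of clay below the ground surface: z = 1.5 + 2.6/2 = 2.8 m.
Total vertical stress at mid-clay: σ_v = 19.2×1.5 + 18.3×1.3 = 52.59 kPa.
Pore pressure: u = 9.81×(2.8 − 0.55) = 22.073 kPa.
Initial effective stress: σ'_0 = σ_v − u = 52.59 − 22.073 = 30.517 kPa.
Final effective stress: σ'_f = σ'_0 + Δσ = 30.517 + 94.2 = 124.72 kPa.
Normally consolidated clay, so the full stress increment lies on the virgin compression line:
S_c = C_c·H/(1+e₀)·log₁₀(σ'_f/σ'_0) = 0.34×2.6/(1+1.21)×log₁₀(124.72/30.517)
    = 0.4 × 0.61139 = 0.2446 m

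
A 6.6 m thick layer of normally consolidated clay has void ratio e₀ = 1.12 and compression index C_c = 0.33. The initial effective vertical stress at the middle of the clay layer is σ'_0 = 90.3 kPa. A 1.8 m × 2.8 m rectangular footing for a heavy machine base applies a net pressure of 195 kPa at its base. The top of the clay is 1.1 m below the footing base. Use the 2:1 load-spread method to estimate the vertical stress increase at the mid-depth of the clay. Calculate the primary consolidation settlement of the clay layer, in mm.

S_c ≈ 97.4 mm

Mid-depth of clay below the footing base: z = 1.1 + 6.6/2 = 4.4 m.
Stress increase at mid-clay by the 2:1 spreading method:
Δσ = qBL/((B+z)(L+z)) = 195×1.8×2.8/((1.8+4.4)(2.8+4.4)) = 22.016 kPa
Final effective stress: σ'_f = σ'_0 + Δσ = 90.3 + 22.016 = 112.32 kPa.
Normally consolidated clay, so the full stress increment lies on the virgin compression line:
S_c = C_c·H/(1+e₀)·log₁₀(σ'_f/σ'_0) = 0.33×6.6/(1+1.12)×log₁₀(112.32/90.3)
    = 1.0274 × 0.094769 = 0.09737 m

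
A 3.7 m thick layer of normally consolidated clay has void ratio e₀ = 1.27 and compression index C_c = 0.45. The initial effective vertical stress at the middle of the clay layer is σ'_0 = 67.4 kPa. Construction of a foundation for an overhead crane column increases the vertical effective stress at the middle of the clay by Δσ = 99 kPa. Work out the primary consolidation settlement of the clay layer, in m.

S_c ≈ 0.288 m

Final effective stress: σ'_f = σ'_0 + Δσ = 67.4 + 99 = 166.4 kPa.
Normally consolidated clay, so the full stress increment lies on the virgin compression line:
S_c = C_c·H/(1+e₀)·log₁₀(σ'_f/σ'_0) = 0.45×3.7/(1+1.27)×log₁₀(166.4/67.4)
    = 0.73348 × 0.39249 = 0.2879 m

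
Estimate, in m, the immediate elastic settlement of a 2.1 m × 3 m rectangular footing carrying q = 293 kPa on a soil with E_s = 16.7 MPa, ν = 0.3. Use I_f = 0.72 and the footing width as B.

S_e ≈ 0.0241 m

Immediate (elastic) settlement: S_e = q·B·(1−ν²)/E_s · I_f.
E_s = 16.7 MPa = 16700 kPa.
S_e = 293 × 2.1 × (1 − 0.3²) / 16700 × 0.72
    = 293 × 2.1 × 0.91 / 16700 × 0.72
    = 0.02414 m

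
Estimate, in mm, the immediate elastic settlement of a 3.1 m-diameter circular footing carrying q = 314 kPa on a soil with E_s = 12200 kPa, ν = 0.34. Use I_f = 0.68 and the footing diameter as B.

Immediate (elastic) settlement: S_e = q·B·(1−ν²)/E_s · I_f.
S_e = 314 × 3.1 × (1 − 0.34²) / 12200 × 0.68
    = 314 × 3.1 × 0.8844 / 12200 × 0.68
    = 0.04798 m = 47.98 mm

S_e ≈ 48 mm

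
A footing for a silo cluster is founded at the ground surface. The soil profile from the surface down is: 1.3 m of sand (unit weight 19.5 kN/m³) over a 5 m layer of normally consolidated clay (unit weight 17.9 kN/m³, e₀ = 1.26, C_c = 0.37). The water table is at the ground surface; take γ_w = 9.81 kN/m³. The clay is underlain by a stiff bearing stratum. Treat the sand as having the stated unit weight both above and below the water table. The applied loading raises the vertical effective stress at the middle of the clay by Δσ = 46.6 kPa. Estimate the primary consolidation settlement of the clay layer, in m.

Mid-depth of clay below the ground surface: z = 1.3 + 5/2 = 3.8 m.
Total vertical stress at mid-clay: σ_v = 19.5×1.3 + 17.9×2.5 = 70.1 kPa.
Pore pressure: u = 9.81×(3.8 − 0) = 37.278 kPa.
Initial effective stress: σ'_0 = σ_v − u = 70.1 − 37.278 = 32.822 kPa.
Final effective stress: σ'_f = σ'_0 + Δσ = 32.822 + 46.6 = 79.422 kPa.
Normally consolidated clay, so the full stress increment lies on the virgin compression line:
S_c = C_c·H/(1+e₀)·log₁₀(σ'_f/σ'_0) = 0.37×5/(1+1.26)×log₁₀(79.422/32.822)
    = 0.81858 × 0.38378 = 0.3142 m

S_c ≈ 0.314 m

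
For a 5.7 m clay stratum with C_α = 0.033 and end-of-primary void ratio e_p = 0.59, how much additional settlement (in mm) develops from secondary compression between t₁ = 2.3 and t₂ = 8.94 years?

Secondary compression: S_s = C_α·H/(1+e_p)·log₁₀(t₂/t₁)
S_s = 0.033×5.7/(1+0.59)×log₁₀(8.94/2.3)
    = 0.1183 × 0.5896 = 0.06975 m

S_s ≈ 69.8 mm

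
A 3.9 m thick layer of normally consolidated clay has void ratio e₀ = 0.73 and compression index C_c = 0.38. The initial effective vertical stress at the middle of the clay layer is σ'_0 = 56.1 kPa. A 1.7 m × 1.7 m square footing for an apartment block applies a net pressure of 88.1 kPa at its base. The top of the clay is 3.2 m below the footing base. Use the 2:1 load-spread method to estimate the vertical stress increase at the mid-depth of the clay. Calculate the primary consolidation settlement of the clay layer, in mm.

Mid-depth of clay below the footing base: z = 3.2 + 3.9/2 = 5.15 m.
Stress increase at mid-clay by the 2:1 spreading method:
Δσ = qBL/((B+z)(L+z)) = 88.1×1.7×1.7/((1.7+5.15)(1.7+5.15)) = 5.4262 kPa
Final effective stress: σ'_f = σ'_0 + Δσ = 56.1 + 5.4262 = 61.526 kPa.
Normally consolidated clay, so the full stress increment lies on the virgin compression line:
S_c = C_c·H/(1+e₀)·log₁₀(σ'_f/σ'_0) = 0.38×3.9/(1+0.73)×log₁₀(61.526/56.1)
    = 0.85665 × 0.040096 = 0.03435 m

S_c ≈ 34.3 mm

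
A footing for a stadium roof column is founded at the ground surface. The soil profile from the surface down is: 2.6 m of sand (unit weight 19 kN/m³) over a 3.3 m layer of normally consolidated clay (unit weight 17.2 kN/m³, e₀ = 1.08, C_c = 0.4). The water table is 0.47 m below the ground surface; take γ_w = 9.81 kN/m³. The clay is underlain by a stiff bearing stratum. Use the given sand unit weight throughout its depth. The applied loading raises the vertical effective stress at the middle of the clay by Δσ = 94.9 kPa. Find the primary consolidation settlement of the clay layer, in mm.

Mid-depth of clay below the ground surface: z = 2.6 + 3.3/2 = 4.25 m.
Total vertical stress at mid-clay: σ_v = 19×2.6 + 17.2×1.65 = 77.78 kPa.
Pore pressure: u = 9.81×(4.25 − 0.47) = 37.082 kPa.
Initial effective stress: σ'_0 = σ_v − u = 77.78 − 37.082 = 40.698 kPa.
Final effective stress: σ'_f = σ'_0 + Δσ = 40.698 + 94.9 = 135.6 kPa.
Normally consolidated clay, so the full stress increment lies on the virgin compression line:
S_c = C_c·H/(1+e₀)·log₁₀(σ'_f/σ'_0) = 0.4×3.3/(1+1.08)×log₁₀(135.6/40.698)
    = 0.63462 × 0.52269 = 0.3317 m

S_c ≈ 332 mm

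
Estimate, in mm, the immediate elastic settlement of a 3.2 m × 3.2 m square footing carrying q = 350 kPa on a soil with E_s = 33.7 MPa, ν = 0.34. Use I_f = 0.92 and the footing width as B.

Immediate (elastic) settlement: S_e = q·B·(1−ν²)/E_s · I_f.
E_s = 33.7 MPa = 33700 kPa.
S_e = 350 × 3.2 × (1 − 0.34²) / 33700 × 0.92
    = 350 × 3.2 × 0.8844 / 33700 × 0.92
    = 0.02704 m = 27.04 mm

S_e ≈ 27 mm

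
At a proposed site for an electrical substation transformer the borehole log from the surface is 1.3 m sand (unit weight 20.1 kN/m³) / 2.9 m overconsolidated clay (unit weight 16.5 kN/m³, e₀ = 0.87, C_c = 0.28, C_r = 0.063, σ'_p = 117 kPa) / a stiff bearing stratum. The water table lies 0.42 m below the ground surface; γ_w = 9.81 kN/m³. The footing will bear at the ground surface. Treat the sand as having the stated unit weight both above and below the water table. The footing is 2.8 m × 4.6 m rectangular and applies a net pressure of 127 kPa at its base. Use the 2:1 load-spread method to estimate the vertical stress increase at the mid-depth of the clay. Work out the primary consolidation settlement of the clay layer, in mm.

S_c ≈ 38.4 mm

Mid-depth of clay below the ground surface: z = 1.3 + 2.9/2 = 2.75 m.
Total vertical stress at mid-clay: σ_v = 20.1×1.3 + 16.5×1.45 = 50.055 kPa.
Pore pressure: u = 9.81×(2.75 − 0.42) = 22.857 kPa.
Initial effective stress: σ'_0 = σ_v − u = 50.055 − 22.857 = 27.198 kPa.
Stress increase at mid-clay by the 2:1 spreading method:
Δσ = qBL/((B+z)(L+z)) = 127×2.8×4.6/((2.8+2.75)(4.6+2.75)) = 40.1 kPa
Final effective stress: σ'_f = 27.198 + 40.1 = 67.298 kPa.
σ'_f = 67.298 ≤ σ'_p = 117 kPa, so the clay remains overconsolidated and only the recompression index applies:
S_c = C_r·H/(1+e₀)·log₁₀(σ'_f/σ'_0) = 0.063×2.9/1.87×log₁₀(67.298/27.198)
    = 0.0977 × 0.39347 = 0.03844 m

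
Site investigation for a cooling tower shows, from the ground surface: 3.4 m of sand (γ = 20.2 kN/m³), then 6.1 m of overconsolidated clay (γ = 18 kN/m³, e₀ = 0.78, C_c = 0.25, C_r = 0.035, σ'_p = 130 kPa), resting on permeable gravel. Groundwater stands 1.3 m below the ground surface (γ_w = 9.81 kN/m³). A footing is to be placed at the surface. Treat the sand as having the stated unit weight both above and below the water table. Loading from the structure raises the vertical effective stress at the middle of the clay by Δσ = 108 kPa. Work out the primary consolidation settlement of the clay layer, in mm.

S_c ≈ 153 mm

Mid-depth of clay below the ground surface: z = 3.4 + 6.1/2 = 6.45 m.
Total vertical stress at mid-clay: σ_v = 20.2×3.4 + 18×3.05 = 123.58 kPa.
Pore pressure: u = 9.81×(6.45 − 1.3) = 50.522 kPa.
Initial effective stress: σ'_0 = σ_v − u = 123.58 − 50.522 = 73.058 kPa.
Final effective stress: σ'_f = 73.058 + 108 = 181.06 kPa.
σ'_f = 181.06 > σ'_p = 130 kPa, so the stress path crosses the preconsolidation pressure — recompression up to σ'_p, then virgin compression beyond:
S_c = H/(1+e₀)·[C_r·log₁₀(σ'_p/σ'_0) + C_c·log₁₀(σ'_f/σ'_p)]
    = 6.1/1.78 × [0.035×log₁₀(130/73.058) + 0.25×log₁₀(181.06/130)]
    = 3.427 × [0.0087596 + 0.03597] = 0.1533 m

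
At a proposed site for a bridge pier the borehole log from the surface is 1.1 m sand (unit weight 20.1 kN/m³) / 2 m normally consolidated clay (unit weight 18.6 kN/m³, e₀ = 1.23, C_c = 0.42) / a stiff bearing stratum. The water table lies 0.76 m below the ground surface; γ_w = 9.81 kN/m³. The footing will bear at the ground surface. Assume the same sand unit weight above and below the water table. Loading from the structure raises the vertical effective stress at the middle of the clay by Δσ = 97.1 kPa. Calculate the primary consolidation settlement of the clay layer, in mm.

S_c ≈ 247 mm

Mid-depth of clay below the ground surface: z = 1.1 + 2/2 = 2.1 m.
Total vertical stress at mid-clay: σ_v = 20.1×1.1 + 18.6×1 = 40.71 kPa.
Pore pressure: u = 9.81×(2.1 − 0.76) = 13.145 kPa.
Initial effective stress: σ'_0 = σ_v − u = 40.71 − 13.145 = 27.565 kPa.
Final effective stress: σ'_f = σ'_0 + Δσ = 27.565 + 97.1 = 124.66 kPa.
Normally consolidated clay, so the full stress increment lies on the virgin compression line:
S_c = C_c·H/(1+e₀)·log₁₀(σ'_f/σ'_0) = 0.42×2/(1+1.23)×log₁₀(124.66/27.565)
    = 0.37668 × 0.65537 = 0.2469 m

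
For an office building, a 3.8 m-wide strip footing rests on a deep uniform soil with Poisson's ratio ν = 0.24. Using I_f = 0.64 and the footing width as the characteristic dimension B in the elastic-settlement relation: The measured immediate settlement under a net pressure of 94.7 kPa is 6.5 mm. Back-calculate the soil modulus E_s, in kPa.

E_s ≈ 33400 kPa

S_e = q·B·(1−ν²)/E_s · I_f  ⇒  E_s = q·B·(1−ν²)·I_f / S_e.
E_s = 94.7 × 3.8 × 0.9424 × 0.64 / 0.0065 = 33390 kPa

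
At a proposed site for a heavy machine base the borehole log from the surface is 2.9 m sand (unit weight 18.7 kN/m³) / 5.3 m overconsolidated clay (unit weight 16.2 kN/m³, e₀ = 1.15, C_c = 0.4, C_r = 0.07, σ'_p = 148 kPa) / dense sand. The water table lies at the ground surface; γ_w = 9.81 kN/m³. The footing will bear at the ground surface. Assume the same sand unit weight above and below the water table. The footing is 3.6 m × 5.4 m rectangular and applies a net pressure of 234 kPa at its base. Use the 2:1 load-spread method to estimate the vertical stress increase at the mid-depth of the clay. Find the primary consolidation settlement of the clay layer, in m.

Mid-depth of clay below the ground surface: z = 2.9 + 5.3/2 = 5.55 m.
Total vertical stress at mid-clay: σ_v = 18.7×2.9 + 16.2×2.65 = 97.16 kPa.
Pore pressure: u = 9.81×(5.55 − 0) = 54.446 kPa.
Initial effective stress: σ'_0 = σ_v − u = 97.16 − 54.446 = 42.714 kPa.
Stress increase at mid-clay by the 2:1 spreading method:
Δσ = qBL/((B+z)(L+z)) = 234×3.6×5.4/((3.6+5.55)(5.4+5.55)) = 45.402 kPa
Final effective stress: σ'_f = 42.714 + 45.402 = 88.116 kPa.
σ'_f = 88.116 ≤ σ'_p = 148 kPa, so the clay remains overconsolidated and only the recompression index applies:
S_c = C_r·H/(1+e₀)·log₁₀(σ'_f/σ'_0) = 0.07×5.3/2.15×log₁₀(88.116/42.714)
    = 0.17256 × 0.31448 = 0.05427 m

S_c ≈ 0.0543 m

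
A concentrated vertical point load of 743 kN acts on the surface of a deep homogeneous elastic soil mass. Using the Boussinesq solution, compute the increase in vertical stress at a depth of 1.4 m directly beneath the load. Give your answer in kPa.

Boussinesq vertical stress below a point load on an elastic half-space:
Δσ_z = 3P/(2πz²) · [1 + (r/z)²]^(−5/2)
r/z = 0/1.4 = 0; [1+(r/z)²]^(−5/2) = 1.
Δσ_z = 3×743/(2π×1.4²) × 1 = 181 × 1 = 181 kPa

Δσ_z ≈ 181 kPa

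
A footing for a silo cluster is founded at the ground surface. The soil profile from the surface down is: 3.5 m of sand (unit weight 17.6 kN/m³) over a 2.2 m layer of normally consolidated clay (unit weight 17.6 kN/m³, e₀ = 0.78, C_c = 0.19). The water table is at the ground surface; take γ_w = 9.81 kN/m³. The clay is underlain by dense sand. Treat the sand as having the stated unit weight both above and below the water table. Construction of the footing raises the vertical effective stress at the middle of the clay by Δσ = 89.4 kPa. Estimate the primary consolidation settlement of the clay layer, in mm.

Mid-depth of clay below the ground surface: z = 3.5 + 2.2/2 = 4.6 m.
Total vertical stress at mid-clay: σ_v = 17.6×3.5 + 17.6×1.1 = 80.96 kPa.
Pore pressure: u = 9.81×(4.6 − 0) = 45.126 kPa.
Initial effective stress: σ'_0 = σ_v − u = 80.96 − 45.126 = 35.834 kPa.
Final effective stress: σ'_f = σ'_0 + Δσ = 35.834 + 89.4 = 125.23 kPa.
Normally consolidated clay, so the full stress increment lies on the virgin compression line:
S_c = C_c·H/(1+e₀)·log₁₀(σ'_f/σ'_0) = 0.19×2.2/(1+0.78)×log₁₀(125.23/35.834)
    = 0.23483 × 0.54341 = 0.1276 m

S_c ≈ 128 mm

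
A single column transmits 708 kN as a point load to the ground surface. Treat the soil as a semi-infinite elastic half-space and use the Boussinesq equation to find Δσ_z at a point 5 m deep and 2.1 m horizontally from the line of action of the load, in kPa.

Δσ_z ≈ 9.01 kPa

Boussinesq vertical stress below a point load on an elastic half-space:
Δσ_z = 3P/(2πz²) · [1 + (r/z)²]^(−5/2)
r/z = 2.1/5 = 0.42; [1+(r/z)²]^(−5/2) = 0.66621.
Δσ_z = 3×708/(2π×5²) × 0.66621 = 13.522 × 0.66621 = 9.008 kPa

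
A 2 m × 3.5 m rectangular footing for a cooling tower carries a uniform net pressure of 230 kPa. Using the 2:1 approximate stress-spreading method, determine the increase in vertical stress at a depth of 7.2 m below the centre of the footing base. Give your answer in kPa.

Δσ_z ≈ 16.4 kPa

By the 2:1 method the load spreads at 1 horizontal : 2 vertical, so at depth z the loaded area has grown by z in each plan dimension:
Δσ = qBL/((B+z)(L+z)) = 230×2×3.5/((2+7.2)(3.5+7.2)) = 16.355 kPa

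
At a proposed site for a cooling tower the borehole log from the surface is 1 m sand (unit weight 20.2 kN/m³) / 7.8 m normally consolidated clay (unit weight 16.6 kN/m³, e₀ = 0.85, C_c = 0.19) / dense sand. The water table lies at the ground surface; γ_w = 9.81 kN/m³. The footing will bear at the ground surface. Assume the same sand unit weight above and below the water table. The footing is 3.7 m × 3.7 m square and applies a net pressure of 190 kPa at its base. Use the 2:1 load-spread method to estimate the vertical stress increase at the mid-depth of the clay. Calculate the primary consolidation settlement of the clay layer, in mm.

Mid-depth of clay below the ground surface: z = 1 + 7.8/2 = 4.9 m.
Total vertical stress at mid-clay: σ_v = 20.2×1 + 16.6×3.9 = 84.94 kPa.
Pore pressure: u = 9.81×(4.9 − 0) = 48.069 kPa.
Initial effective stress: σ'_0 = σ_v − u = 84.94 − 48.069 = 36.871 kPa.
Stress increase at mid-clay by the 2:1 spreading method:
Δσ = qBL/((B+z)(L+z)) = 190×3.7×3.7/((3.7+4.9)(3.7+4.9)) = 35.169 kPa
Final effective stress: σ'_f = σ'_0 + Δσ = 36.871 + 35.169 = 72.04 kPa.
Normally consolidated clay, so the full stress increment lies on the virgin compression line:
S_c = C_c·H/(1+e₀)·log₁₀(σ'_f/σ'_0) = 0.19×7.8/(1+0.85)×log₁₀(72.04/36.871)
    = 0.80108 × 0.29089 = 0.233 m

S_c ≈ 233 mm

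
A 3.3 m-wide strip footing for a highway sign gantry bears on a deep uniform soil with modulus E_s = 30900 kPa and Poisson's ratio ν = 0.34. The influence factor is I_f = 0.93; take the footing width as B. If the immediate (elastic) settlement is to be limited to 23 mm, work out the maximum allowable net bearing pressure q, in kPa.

S_e = q·B·(1−ν²)/E_s · I_f  ⇒  q = S_e·E_s / (B·(1−ν²)·I_f).
q = 0.023 × 30900 / (3.3 × 0.8844 × 0.93) = 261.8 kPa

q ≈ 262 kPa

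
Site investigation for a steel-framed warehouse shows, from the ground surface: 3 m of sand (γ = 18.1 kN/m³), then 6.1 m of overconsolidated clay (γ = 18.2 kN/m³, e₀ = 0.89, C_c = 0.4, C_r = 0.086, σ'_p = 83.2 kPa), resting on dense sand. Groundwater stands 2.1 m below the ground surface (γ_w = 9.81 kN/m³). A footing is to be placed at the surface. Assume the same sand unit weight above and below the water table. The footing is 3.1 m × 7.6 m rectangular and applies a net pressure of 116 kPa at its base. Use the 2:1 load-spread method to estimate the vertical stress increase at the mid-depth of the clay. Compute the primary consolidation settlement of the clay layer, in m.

Mid-depth of clay below the ground surface: z = 3 + 6.1/2 = 6.05 m.
Total vertical stress at mid-clay: σ_v = 18.1×3 + 18.2×3.05 = 109.81 kPa.
Pore pressure: u = 9.81×(6.05 − 2.1) = 38.75 kPa.
Initial effective stress: σ'_0 = σ_v − u = 109.81 − 38.75 = 71.06 kPa.
Stress increase at mid-clay by the 2:1 spreading method:
Δσ = qBL/((B+z)(L+z)) = 116×3.1×7.6/((3.1+6.05)(7.6+6.05)) = 21.882 kPa
Final effective stress: σ'_f = 71.06 + 21.882 = 92.942 kPa.
σ'_f = 92.942 > σ'_p = 83.2 kPa, so the stress path crosses the preconsolidation pressure — recompression up to σ'_p, then virgin compression beyond:
S_c = H/(1+e₀)·[C_r·log₁₀(σ'_p/σ'_0) + C_c·log₁₀(σ'_f/σ'_p)]
    = 6.1/1.89 × [0.086×log₁₀(83.2/71.06) + 0.4×log₁₀(92.942/83.2)]
    = 3.2275 × [0.0058908 + 0.019235] = 0.08109 m

S_c ≈ 0.0811 m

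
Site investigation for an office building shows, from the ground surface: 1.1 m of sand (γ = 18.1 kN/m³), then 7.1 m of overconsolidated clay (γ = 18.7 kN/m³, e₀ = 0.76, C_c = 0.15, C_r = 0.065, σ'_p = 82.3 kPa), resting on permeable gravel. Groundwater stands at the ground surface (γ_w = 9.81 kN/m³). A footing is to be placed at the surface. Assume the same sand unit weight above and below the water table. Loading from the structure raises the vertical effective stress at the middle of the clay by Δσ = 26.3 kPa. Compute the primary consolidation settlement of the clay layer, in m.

Mid-depth of clay below the ground surface: z = 1.1 + 7.1/2 = 4.65 m.
Total vertical stress at mid-clay: σ_v = 18.1×1.1 + 18.7×3.55 = 86.295 kPa.
Pore pressure: u = 9.81×(4.65 − 0) = 45.617 kPa.
Initial effective stress: σ'_0 = σ_v − u = 86.295 − 45.617 = 40.678 kPa.
Final effective stress: σ'_f = 40.678 + 26.3 = 66.978 kPa.
σ'_f = 66.978 ≤ σ'_p = 82.3 kPa, so the clay remains overconsolidated and only the recompression index applies:
S_c = C_r·H/(1+e₀)·log₁₀(σ'_f/σ'_0) = 0.065×7.1/1.76×log₁₀(66.978/40.678)
    = 0.26222 × 0.21657 = 0.05679 m

S_c ≈ 0.0568 m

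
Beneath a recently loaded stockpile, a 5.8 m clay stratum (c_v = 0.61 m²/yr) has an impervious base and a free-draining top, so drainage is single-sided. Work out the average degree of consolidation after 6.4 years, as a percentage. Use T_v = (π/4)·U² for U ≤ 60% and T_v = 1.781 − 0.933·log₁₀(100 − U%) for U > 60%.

U ≈ 38.4 %

Drainage path length: H_d = H = 5.8 m (single drainage).
T_v = c_v·t/H_d² = 0.61×6.4/5.8² = 0.11605.
T_v = 0.11605 corresponds to the U ≤ 60% branch:
U = √(4T_v/π) = 0.3844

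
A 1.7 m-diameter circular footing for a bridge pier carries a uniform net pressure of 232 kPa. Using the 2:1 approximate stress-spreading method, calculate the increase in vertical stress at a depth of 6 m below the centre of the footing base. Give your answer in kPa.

Δσ_z ≈ 11.3 kPa

By the 2:1 method the load spreads at 1 horizontal : 2 vertical, so at depth z the loaded area has grown by z in each plan dimension:
Δσ ≈ qD²/(D+z)² = 232×1.7²/(1.7+6)² = 11.308 kPa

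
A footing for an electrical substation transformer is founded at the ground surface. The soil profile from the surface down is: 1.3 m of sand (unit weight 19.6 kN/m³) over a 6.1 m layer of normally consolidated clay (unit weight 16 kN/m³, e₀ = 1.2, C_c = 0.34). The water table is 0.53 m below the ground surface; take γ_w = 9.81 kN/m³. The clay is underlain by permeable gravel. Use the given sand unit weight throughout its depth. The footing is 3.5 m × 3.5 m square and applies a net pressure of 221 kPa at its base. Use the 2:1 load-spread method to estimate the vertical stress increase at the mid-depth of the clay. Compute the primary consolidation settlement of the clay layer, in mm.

Mid-depth of clay below the ground surface: z = 1.3 + 6.1/2 = 4.35 m.
Total vertical stress at mid-clay: σ_v = 19.6×1.3 + 16×3.05 = 74.28 kPa.
Pore pressure: u = 9.81×(4.35 − 0.53) = 37.474 kPa.
Initial effective stress: σ'_0 = σ_v − u = 74.28 − 37.474 = 36.806 kPa.
Stress increase at mid-clay by the 2:1 spreading method:
Δσ = qBL/((B+z)(L+z)) = 221×3.5×3.5/((3.5+4.35)(3.5+4.35)) = 43.933 kPa
Final effective stress: σ'_f = σ'_0 + Δσ = 36.806 + 43.933 = 80.739 kPa.
Normally consolidated clay, so the full stress increment lies on the virgin compression line:
S_c = C_c·H/(1+e₀)·log₁₀(σ'_f/σ'_0) = 0.34×6.1/(1+1.2)×log₁₀(80.739/36.806)
    = 0.94273 × 0.34116 = 0.3216 m

S_c ≈ 322 mm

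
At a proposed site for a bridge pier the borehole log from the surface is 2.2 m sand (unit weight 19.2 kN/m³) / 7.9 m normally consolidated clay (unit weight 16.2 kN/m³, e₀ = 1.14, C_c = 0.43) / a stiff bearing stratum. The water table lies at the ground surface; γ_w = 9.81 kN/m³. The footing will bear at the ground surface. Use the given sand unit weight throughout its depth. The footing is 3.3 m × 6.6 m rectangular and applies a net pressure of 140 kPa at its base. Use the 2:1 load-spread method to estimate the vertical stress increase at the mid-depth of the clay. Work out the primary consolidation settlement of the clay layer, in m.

S_c ≈ 0.303 m

Mid-depth of clay below the ground surface: z = 2.2 + 7.9/2 = 6.15 m.
Total vertical stress at mid-clay: σ_v = 19.2×2.2 + 16.2×3.95 = 106.23 kPa.
Pore pressure: u = 9.81×(6.15 − 0) = 60.332 kPa.
Initial effective stress: σ'_0 = σ_v − u = 106.23 − 60.332 = 45.898 kPa.
Stress increase at mid-clay by the 2:1 spreading method:
Δσ = qBL/((B+z)(L+z)) = 140×3.3×6.6/((3.3+6.15)(6.6+6.15)) = 25.307 kPa
Final effective stress: σ'_f = σ'_0 + Δσ = 45.898 + 25.307 = 71.205 kPa.
Normally consolidated clay, so the full stress increment lies on the virgin compression line:
S_c = C_c·H/(1+e₀)·log₁₀(σ'_f/σ'_0) = 0.43×7.9/(1+1.14)×log₁₀(71.205/45.898)
    = 1.5874 × 0.19072 = 0.3027 m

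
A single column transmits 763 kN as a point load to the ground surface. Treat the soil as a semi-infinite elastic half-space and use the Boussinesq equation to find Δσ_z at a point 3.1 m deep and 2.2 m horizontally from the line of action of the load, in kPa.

Δσ_z ≈ 13.7 kPa

Boussinesq vertical stress below a point load on an elastic half-space:
Δσ_z = 3P/(2πz²) · [1 + (r/z)²]^(−5/2)
r/z = 2.2/3.1 = 0.70968; [1+(r/z)²]^(−5/2) = 0.36069.
Δσ_z = 3×763/(2π×3.1²) × 0.36069 = 37.909 × 0.36069 = 13.67 kPa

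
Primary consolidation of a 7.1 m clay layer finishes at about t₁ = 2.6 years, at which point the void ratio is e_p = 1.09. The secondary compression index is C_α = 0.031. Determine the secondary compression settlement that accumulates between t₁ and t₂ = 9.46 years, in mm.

S_s ≈ 59.1 mm

Secondary compression: S_s = C_α·H/(1+e_p)·log₁₀(t₂/t₁)
S_s = 0.031×7.1/(1+1.09)×log₁₀(9.46/2.6)
    = 0.1053 × 0.5609 = 0.05907 m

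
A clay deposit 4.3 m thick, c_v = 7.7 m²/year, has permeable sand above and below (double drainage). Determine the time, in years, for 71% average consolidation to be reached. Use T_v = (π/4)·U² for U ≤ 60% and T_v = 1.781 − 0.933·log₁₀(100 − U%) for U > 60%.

Drainage path length: H_d = H/2 = 2.15 m (double drainage).
U > 60%: T_v = 1.781 − 0.933·log₁₀(100 − 71) = 0.41658.
t = T_v·H_d²/c_v = 0.41658×2.15²/7.7 = 0.2501 years.

t ≈ 0.25 years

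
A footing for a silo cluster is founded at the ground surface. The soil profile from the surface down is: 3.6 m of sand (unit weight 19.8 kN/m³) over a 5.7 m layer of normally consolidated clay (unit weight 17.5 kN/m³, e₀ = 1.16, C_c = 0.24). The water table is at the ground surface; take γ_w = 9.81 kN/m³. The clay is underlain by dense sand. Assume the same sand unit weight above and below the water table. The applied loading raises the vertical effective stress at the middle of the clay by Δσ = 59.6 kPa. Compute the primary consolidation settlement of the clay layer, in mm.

S_c ≈ 195 mm

Mid-depth of clay below the ground surface: z = 3.6 + 5.7/2 = 6.45 m.
Total vertical stress at mid-clay: σ_v = 19.8×3.6 + 17.5×2.85 = 121.16 kPa.
Pore pressure: u = 9.81×(6.45 − 0) = 63.275 kPa.
Initial effective stress: σ'_0 = σ_v − u = 121.16 − 63.275 = 57.885 kPa.
Final effective stress: σ'_f = σ'_0 + Δσ = 57.885 + 59.6 = 117.48 kPa.
Normally consolidated clay, so the full stress increment lies on the virgin compression line:
S_c = C_c·H/(1+e₀)·log₁₀(σ'_f/σ'_0) = 0.24×5.7/(1+1.16)×log₁₀(117.48/57.885)
    = 0.63333 × 0.3074 = 0.1947 m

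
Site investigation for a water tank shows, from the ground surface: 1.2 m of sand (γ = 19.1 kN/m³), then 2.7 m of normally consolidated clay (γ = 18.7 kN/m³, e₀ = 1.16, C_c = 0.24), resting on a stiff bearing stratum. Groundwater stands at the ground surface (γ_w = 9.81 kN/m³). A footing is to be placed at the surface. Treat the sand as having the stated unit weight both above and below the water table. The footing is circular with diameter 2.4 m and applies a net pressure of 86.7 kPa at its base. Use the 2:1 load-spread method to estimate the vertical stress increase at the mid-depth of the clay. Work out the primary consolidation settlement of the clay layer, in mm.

S_c ≈ 82.3 mm

Mid-depth of clay below the ground surface: z = 1.2 + 2.7/2 = 2.55 m.
Total vertical stress at mid-clay: σ_v = 19.1×1.2 + 18.7×1.35 = 48.165 kPa.
Pore pressure: u = 9.81×(2.55 − 0) = 25.015 kPa.
Initial effective stress: σ'_0 = σ_v − u = 48.165 − 25.015 = 23.15 kPa.
Stress increase at mid-clay by the 2:1 spreading method:
Δσ ≈ qD²/(D+z)² = 86.7×2.4²/(2.4+2.55)² = 20.381 kPa
Final effective stress: σ'_f = σ'_0 + Δσ = 23.15 + 20.381 = 43.531 kPa.
Normally consolidated clay, so the full stress increment lies on the virgin compression line:
S_c = C_c·H/(1+e₀)·log₁₀(σ'_f/σ'_0) = 0.24×2.7/(1+1.16)×log₁₀(43.531/23.15)
    = 0.3 × 0.27425 = 0.08228 m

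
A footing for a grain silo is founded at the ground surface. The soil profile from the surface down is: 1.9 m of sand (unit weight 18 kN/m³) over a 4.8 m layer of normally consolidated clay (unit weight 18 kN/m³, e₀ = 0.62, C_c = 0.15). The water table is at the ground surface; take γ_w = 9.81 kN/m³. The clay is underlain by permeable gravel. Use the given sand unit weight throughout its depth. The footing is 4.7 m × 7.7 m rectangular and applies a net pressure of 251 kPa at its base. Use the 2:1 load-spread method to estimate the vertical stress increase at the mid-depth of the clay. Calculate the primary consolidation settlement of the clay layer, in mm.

Mid-depth of clay below the ground surface: z = 1.9 + 4.8/2 = 4.3 m.
Total vertical stress at mid-clay: σ_v = 18×1.9 + 18×2.4 = 77.4 kPa.
Pore pressure: u = 9.81×(4.3 − 0) = 42.183 kPa.
Initial effective stress: σ'_0 = σ_v − u = 77.4 − 42.183 = 35.217 kPa.
Stress increase at mid-clay by the 2:1 spreading method:
Δσ = qBL/((B+z)(L+z)) = 251×4.7×7.7/((4.7+4.3)(7.7+4.3)) = 84.108 kPa
Final effective stress: σ'_f = σ'_0 + Δσ = 35.217 + 84.108 = 119.33 kPa.
Normally consolidated clay, so the full stress increment lies on the virgin compression line:
S_c = C_c·H/(1+e₀)·log₁₀(σ'_f/σ'_0) = 0.15×4.8/(1+0.62)×log₁₀(119.33/35.217)
    = 0.44444 × 0.53 = 0.2356 m

S_c ≈ 236 mm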